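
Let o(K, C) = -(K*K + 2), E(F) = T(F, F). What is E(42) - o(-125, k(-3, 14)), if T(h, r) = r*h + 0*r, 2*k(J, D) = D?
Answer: 17391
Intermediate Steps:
k(J, D) = D/2
T(h, r) = h*r (T(h, r) = h*r + 0 = h*r)
E(F) = F**2 (E(F) = F*F = F**2)
o(K, C) = -2 - K**2 (o(K, C) = -(K**2 + 2) = -(2 + K**2) = -2 - K**2)
E(42) - o(-125, k(-3, 14)) = 42**2 - (-2 - 1*(-125)**2) = 1764 - (-2 - 1*15625) = 1764 - (-2 - 15625) = 1764 - 1*(-15627) = 1764 + 15627 = 17391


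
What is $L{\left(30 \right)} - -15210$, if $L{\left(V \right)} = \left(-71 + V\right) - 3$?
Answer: $15166$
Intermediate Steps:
$L{\left(V \right)} = -74 + V$
$L{\left(30 \right)} - -15210 = \left(-74 + 30\right) - -15210 = -44 + 15210 = 15166$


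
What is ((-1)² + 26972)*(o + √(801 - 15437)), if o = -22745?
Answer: -613500885 + 53946*I*√3659 ≈ -6.135e+8 + 3.2632e+6*I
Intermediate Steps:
((-1)² + 26972)*(o + √(801 - 15437)) = ((-1)² + 26972)*(-22745 + √(801 - 15437)) = (1 + 26972)*(-22745 + √(-14636)) = 26973*(-22745 + 2*I*√3659) = -613500885 + 53946*I*√3659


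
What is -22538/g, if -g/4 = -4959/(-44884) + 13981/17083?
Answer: 392751988594/64748891 ≈ 6065.8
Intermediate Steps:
g = -64748891/17426213 (g = -4*(-4959/(-44884) + 13981/17083) = -4*(-4959*(-1/44884) + 13981*(1/17083)) = -4*(4959/44884 + 1271/1553) = -4*64748891/69704852 = -64748891/17426213 ≈ -3.7156)
-22538/g = -22538/(-64748891/17426213) = -22538*(-17426213/64748891) = 392751988594/64748891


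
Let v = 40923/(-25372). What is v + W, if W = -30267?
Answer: -767975247/25372 ≈ -30269.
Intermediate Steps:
v = -40923/25372 (v = 40923*(-1/25372) = -40923/25372 ≈ -1.6129)
v + W = -40923/25372 - 30267 = -767975247/25372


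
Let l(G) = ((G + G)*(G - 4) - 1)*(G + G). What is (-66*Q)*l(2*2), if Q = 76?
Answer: 40128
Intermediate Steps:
l(G) = 2*G*(-1 + 2*G*(-4 + G)) (l(G) = ((2*G)*(-4 + G) - 1)*(2*G) = (2*G*(-4 + G) - 1)*(2*G) = (-1 + 2*G*(-4 + G))*(2*G) = 2*G*(-1 + 2*G*(-4 + G)))
(-66*Q)*l(2*2) = (-66*76)*(2*(2*2)*(-1 - 16*2 + 2*(2*2)²)) = -10032*4*(-1 - 8*4 + 2*4²) = -10032*4*(-1 - 32 + 2*16) = -10032*4*(-1 - 32 + 32) = -10032*4*(-1) = -5016*(-8) = 40128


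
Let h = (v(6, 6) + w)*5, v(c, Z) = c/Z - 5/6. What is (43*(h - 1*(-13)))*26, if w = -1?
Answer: 29627/3 ≈ 9875.7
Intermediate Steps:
v(c, Z) = -⅚ + c/Z (v(c, Z) = c/Z - 5*⅙ = c/Z - ⅚ = -⅚ + c/Z)
h = -25/6 (h = ((-⅚ + 6/6) - 1)*5 = ((-⅚ + 6*(⅙)) - 1)*5 = ((-⅚ + 1) - 1)*5 = (⅙ - 1)*5 = -⅚*5 = -25/6 ≈ -4.1667)
(43*(h - 1*(-13)))*26 = (43*(-25/6 - 1*(-13)))*26 = (43*(-25/6 + 13))*26 = (43*(53/6))*26 = (2279/6)*26 = 29627/3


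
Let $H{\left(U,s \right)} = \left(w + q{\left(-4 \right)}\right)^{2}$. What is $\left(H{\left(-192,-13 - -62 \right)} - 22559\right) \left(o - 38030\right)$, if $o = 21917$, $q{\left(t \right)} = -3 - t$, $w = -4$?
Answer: $363348150$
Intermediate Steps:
$H{\left(U,s \right)} = 9$ ($H{\left(U,s \right)} = \left(-4 - -1\right)^{2} = \left(-4 + \left(-3 + 4\right)\right)^{2} = \left(-4 + 1\right)^{2} = \left(-3\right)^{2} = 9$)
$\left(H{\left(-192,-13 - -62 \right)} - 22559\right) \left(o - 38030\right) = \left(9 - 22559\right) \left(21917 - 38030\right) = \left(-22550\right) \left(-16113\right) = 363348150$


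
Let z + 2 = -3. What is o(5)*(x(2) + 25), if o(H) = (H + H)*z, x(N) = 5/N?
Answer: -1375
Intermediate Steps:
z = -5 (z = -2 - 3 = -5)
o(H) = -10*H (o(H) = (H + H)*(-5) = (2*H)*(-5) = -10*H)
o(5)*(x(2) + 25) = (-10*5)*(5/2 + 25) = -50*(5*(1/2) + 25) = -50*(5/2 + 25) = -50*55/2 = -1375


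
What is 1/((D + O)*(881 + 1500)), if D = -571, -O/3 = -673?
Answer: 1/3447688 ≈ 2.9005e-7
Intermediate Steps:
O = 2019 (O = -3*(-673) = 2019)
1/((D + O)*(881 + 1500)) = 1/((-571 + 2019)*(881 + 1500)) = 1/(1448*2381) = 1/3447688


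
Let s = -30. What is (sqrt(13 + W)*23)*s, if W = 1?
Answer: -690*sqrt(14) ≈ -2581.7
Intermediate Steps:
(sqrt(13 + W)*23)*s = (sqrt(13 + 1)*23)*(-30) = (sqrt(14)*23)*(-30) = (23*sqrt(14))*(-30) = -690*sqrt(14)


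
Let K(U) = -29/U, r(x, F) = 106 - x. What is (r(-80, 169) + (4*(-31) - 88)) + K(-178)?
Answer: -4599/178 ≈ -25.837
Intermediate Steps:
(r(-80, 169) + (4*(-31) - 88)) + K(-178) = ((106 - 1*(-80)) + (4*(-31) - 88)) - 29/(-178) = ((106 + 80) + (-124 - 88)) - 29*(-1/178) = (186 - 212) + 29/178 = -26 + 29/178 = -4599/178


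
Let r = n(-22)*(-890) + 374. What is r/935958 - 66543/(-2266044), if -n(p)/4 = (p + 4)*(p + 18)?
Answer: 107326891955/353487001692 ≈ 0.30362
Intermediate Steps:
n(p) = -4*(4 + p)*(18 + p) (n(p) = -4*(p + 4)*(p + 18) = -4*(4 + p)*(18 + p))
r = 256694 (r = (-288 - 88*(-22) - 4*(-22)²)*(-890) + 374 = (-288 + 1936 - 4*484)*(-890) + 374 = (-288 + 1936 - 1936)*(-890) + 374 = -288*(-890) + 374 = 256320 + 374 = 256694)
r/935958 - 66543/(-2266044) = 256694/935958 - 66543/(-2266044) = 256694*(1/935958) - 66543*(-1/2266044) = 128347/467979 + 22181/755348 = 107326891955/353487001692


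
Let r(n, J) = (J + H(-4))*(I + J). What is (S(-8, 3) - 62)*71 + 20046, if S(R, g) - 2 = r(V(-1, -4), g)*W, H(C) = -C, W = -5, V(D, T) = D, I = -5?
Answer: 20756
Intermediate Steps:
r(n, J) = (-5 + J)*(4 + J) (r(n, J) = (J - 1*(-4))*(-5 + J) = (J + 4)*(-5 + J) = (4 + J)*(-5 + J) = (-5 + J)*(4 + J))
S(R, g) = 102 - 5*g² + 5*g (S(R, g) = 2 + (-20 + g² - g)*(-5) = 2 + (100 - 5*g² + 5*g) = 102 - 5*g² + 5*g)
(S(-8, 3) - 62)*71 + 20046 = ((102 - 5*3² + 5*3) - 62)*71 + 20046 = ((102 - 5*9 + 15) - 62)*71 + 20046 = ((102 - 45 + 15) - 62)*71 + 20046 = (72 - 62)*71 + 20046 = 10*71 + 20046 = 710 + 20046 = 20756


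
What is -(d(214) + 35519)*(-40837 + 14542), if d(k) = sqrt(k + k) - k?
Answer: 928344975 + 52590*sqrt(107) ≈ 9.2889e+8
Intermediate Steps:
d(k) = -k + sqrt(2)*sqrt(k) (d(k) = sqrt(2*k) - k = sqrt(2)*sqrt(k) - k = -k + sqrt(2)*sqrt(k))
-(d(214) + 35519)*(-40837 + 14542) = -((-1*214 + sqrt(2)*sqrt(214)) + 35519)*(-40837 + 14542) = -((-214 + 2*sqrt(107)) + 35519)*(-26295) = -(35305 + 2*sqrt(107))*(-26295) = -(-928344975 - 52590*sqrt(107)) = 928344975 + 52590*sqrt(107)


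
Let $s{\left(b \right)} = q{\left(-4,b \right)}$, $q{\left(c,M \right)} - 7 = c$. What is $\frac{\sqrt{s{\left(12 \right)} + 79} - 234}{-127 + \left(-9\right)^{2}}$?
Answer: $\frac{117}{23} - \frac{\sqrt{82}}{46} \approx 4.8901$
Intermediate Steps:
$q{\left(c,M \right)} = 7 + c$
$s{\left(b \right)} = 3$ ($s{\left(b \right)} = 7 - 4 = 3$)
$\frac{\sqrt{s{\left(12 \right)} + 79} - 234}{-127 + \left(-9\right)^{2}} = \frac{\sqrt{3 + 79} - 234}{-127 + \left(-9\right)^{2}} = \frac{\sqrt{82} - 234}{-127 + 81} = \frac{-234 + \sqrt{82}}{-46} = \left(-234 + \sqrt{82}\right) \left(- \frac{1}{46}\right) = \frac{117}{23} - \frac{\sqrt{82}}{46}$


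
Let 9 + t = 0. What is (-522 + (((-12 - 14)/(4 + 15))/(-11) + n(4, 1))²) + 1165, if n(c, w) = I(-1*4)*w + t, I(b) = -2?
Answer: 33253412/43681 ≈ 761.28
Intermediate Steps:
t = -9 (t = -9 + 0 = -9)
n(c, w) = -9 - 2*w (n(c, w) = -2*w - 9 = -9 - 2*w)
(-522 + (((-12 - 14)/(4 + 15))/(-11) + n(4, 1))²) + 1165 = (-522 + (((-12 - 14)/(4 + 15))/(-11) + (-9 - 2*1))²) + 1165 = (-522 + (-26/19*(-1/11) + (-9 - 2))²) + 1165 = (-522 + (-26*1/19*(-1/11) - 11)²) + 1165 = (-522 + (-26/19*(-1/11) - 11)²) + 1165 = (-522 + (26/209 - 11)²) + 1165 = (-522 + (-2273/209)²) + 1165 = (-522 + 5166529/43681) + 1165 = -17634953/43681 + 1165 = 33253412/43681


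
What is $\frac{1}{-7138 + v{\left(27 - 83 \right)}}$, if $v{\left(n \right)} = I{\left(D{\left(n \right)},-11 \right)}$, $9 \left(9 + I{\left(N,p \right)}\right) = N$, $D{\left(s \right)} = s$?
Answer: $- \frac{9}{64379} \approx -0.0001398$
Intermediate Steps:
$I{\left(N,p \right)} = -9 + \frac{N}{9}$
$v{\left(n \right)} = -9 + \frac{n}{9}$
$\frac{1}{-7138 + v{\left(27 - 83 \right)}} = \frac{1}{-7138 - \left(9 - \frac{27 - 83}{9}\right)} = \frac{1}{-7138 + \left(-9 + \frac{1}{9} \left(-56\right)\right)} = \frac{1}{-7138 - \frac{137}{9}} = \frac{1}{- \frac{64379}{9}} = - \frac{9}{64379}$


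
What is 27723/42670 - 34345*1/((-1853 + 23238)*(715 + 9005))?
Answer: 115221965389/177389601480 ≈ 0.64954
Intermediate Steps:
27723/42670 - 34345*1/((-1853 + 23238)*(715 + 9005)) = 27723*(1/42670) - 34345/(9720*21385) = 27723/42670 - 34345/207862200 = 27723/42670 - 34345*1/207862200 = 27723/42670 - 6869/41572440 = 115221965389/177389601480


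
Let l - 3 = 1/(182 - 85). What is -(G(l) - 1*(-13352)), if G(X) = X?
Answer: -1295436/97 ≈ -13355.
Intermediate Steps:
l = 292/97 (l = 3 + 1/(182 - 85) = 3 + 1/97 = 292/97 ≈ 3.0103)
-(G(l) - 1*(-13352)) = -(292/97 - 1*(-13352)) = -(292/97 + 13352) = -1*1295436/97 = -1295436/97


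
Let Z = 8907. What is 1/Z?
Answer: 1/8907 ≈ 0.00011227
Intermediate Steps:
1/Z = 1/8907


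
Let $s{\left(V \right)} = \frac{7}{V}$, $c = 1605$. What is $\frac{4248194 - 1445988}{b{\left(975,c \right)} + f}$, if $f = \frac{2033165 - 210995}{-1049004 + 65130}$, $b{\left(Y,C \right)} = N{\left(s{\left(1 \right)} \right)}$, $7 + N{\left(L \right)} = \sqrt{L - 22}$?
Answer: $- \frac{666990570174819352}{2510328282919} - \frac{75348832216844846 i \sqrt{15}}{2510328282919} \approx -2.657 \cdot 10^{5} - 1.1625 \cdot 10^{5} i$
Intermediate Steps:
$N{\left(L \right)} = -7 + \sqrt{-22 + L}$ ($N{\left(L \right)} = -7 + \sqrt{L - 22} = -7 + \sqrt{-22 + L}$)
$b{\left(Y,C \right)} = -7 + i \sqrt{15}$ ($b{\left(Y,C \right)} = -7 + \sqrt{-22 + \frac{7}{1}} = -7 + \sqrt{-22 + 7 \cdot 1} = -7 + \sqrt{-22 + 7} = -7 + \sqrt{-15} = -7 + i \sqrt{15}$)
$f = - \frac{303695}{163979}$ ($f = \frac{1822170}{-983874} = 1822170 \left(- \frac{1}{983874}\right) = - \frac{303695}{163979} \approx -1.852$)
$\frac{4248194 - 1445988}{b{\left(975,c \right)} + f} = \frac{4248194 - 1445988}{\left(-7 + i \sqrt{15}\right) - \frac{303695}{163979}} = \frac{2802206}{- \frac{1451548}{163979} + i \sqrt{15}}$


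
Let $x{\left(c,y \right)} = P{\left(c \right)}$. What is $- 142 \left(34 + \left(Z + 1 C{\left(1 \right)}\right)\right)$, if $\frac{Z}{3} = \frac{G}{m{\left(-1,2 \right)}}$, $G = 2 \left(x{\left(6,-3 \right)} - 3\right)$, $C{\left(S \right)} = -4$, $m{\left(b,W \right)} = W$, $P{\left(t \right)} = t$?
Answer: $-5538$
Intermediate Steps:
$x{\left(c,y \right)} = c$
$G = 6$ ($G = 2 \left(6 - 3\right) = 2 \cdot 3 = 6$)
$Z = 9$ ($Z = 3 \cdot \frac{6}{2} = 3 \cdot 6 \cdot \frac{1}{2} = 3 \cdot 3 = 9$)
$- 142 \left(34 + \left(Z + 1 C{\left(1 \right)}\right)\right) = - 142 \left(34 + \left(9 + 1 \left(-4\right)\right)\right) = - 142 \left(34 + \left(9 - 4\right)\right) = - 142 \left(34 + 5\right) = \left(-142\right) 39 = -5538$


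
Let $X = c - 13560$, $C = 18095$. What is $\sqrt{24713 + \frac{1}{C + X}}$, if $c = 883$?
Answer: $\frac{\sqrt{80604811070}}{1806} \approx 157.2$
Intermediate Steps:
$X = -12677$ ($X = 883 - 13560 = -12677$)
$\sqrt{24713 + \frac{1}{C + X}} = \sqrt{24713 + \frac{1}{18095 - 12677}} = \sqrt{24713 + \frac{1}{5418}} = \sqrt{\frac{133895035}{5418}} = \frac{\sqrt{80604811070}}{1806}$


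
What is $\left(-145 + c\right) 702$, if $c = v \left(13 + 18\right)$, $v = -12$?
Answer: $-362934$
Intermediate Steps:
$c = -372$ ($c = - 12 \left(13 + 18\right) = \left(-12\right) 31 = -372$)
$\left(-145 + c\right) 702 = \left(-145 - 372\right) 702 = \left(-517\right) 702 = -362934$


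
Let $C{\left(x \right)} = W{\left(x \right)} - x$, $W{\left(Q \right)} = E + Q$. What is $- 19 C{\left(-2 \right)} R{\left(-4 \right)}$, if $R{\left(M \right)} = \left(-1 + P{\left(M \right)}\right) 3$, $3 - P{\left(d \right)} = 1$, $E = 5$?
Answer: $-285$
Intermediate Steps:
$P{\left(d \right)} = 2$ ($P{\left(d \right)} = 3 - 1 = 2$)
$W{\left(Q \right)} = 5 + Q$
$R{\left(M \right)} = 3$ ($R{\left(M \right)} = \left(-1 + 2\right) 3 = 1 \cdot 3 = 3$)
$C{\left(x \right)} = 5$ ($C{\left(x \right)} = \left(5 + x\right) - x = 5$)
$- 19 C{\left(-2 \right)} R{\left(-4 \right)} = \left(-19\right) 5 \cdot 3 = \left(-95\right) 3 = -285$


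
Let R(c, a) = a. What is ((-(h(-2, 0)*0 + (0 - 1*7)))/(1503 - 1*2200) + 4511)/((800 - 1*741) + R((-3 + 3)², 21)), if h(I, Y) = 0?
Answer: 39302/697 ≈ 56.387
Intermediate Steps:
((-(h(-2, 0)*0 + (0 - 1*7)))/(1503 - 1*2200) + 4511)/((800 - 1*741) + R((-3 + 3)², 21)) = ((-(0*0 + (0 - 1*7)))/(1503 - 1*2200) + 4511)/((800 - 1*741) + 21) = ((-(0 + (0 - 7)))/(1503 - 2200) + 4511)/((800 - 741) + 21) = (-(0 - 7)/(-697) + 4511)/(59 + 21) = (-1*(-7)*(-1/697) + 4511)/80 = (7*(-1/697) + 4511)*(1/80) = (-7/697 + 4511)*(1/80) = (3144160/697)*(1/80) = 39302/697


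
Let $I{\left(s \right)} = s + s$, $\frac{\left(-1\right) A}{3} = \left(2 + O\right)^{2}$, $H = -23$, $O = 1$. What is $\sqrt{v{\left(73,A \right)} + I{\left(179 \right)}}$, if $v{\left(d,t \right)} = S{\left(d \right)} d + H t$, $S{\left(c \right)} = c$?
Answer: $2 \sqrt{1577} \approx 79.423$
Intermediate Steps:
$A = -27$ ($A = - 3 \left(2 + 1\right)^{2} = - 3 \cdot 3^{2} = \left(-3\right) 9 = -27$)
$I{\left(s \right)} = 2 s$
$v{\left(d,t \right)} = d^{2} - 23 t$ ($v{\left(d,t \right)} = d d - 23 t = d^{2} - 23 t$)
$\sqrt{v{\left(73,A \right)} + I{\left(179 \right)}} = \sqrt{\left(73^{2} - -621\right) + 2 \cdot 179} = \sqrt{\left(5329 + 621\right) + 358} = \sqrt{5950 + 358} = \sqrt{6308} = 2 \sqrt{1577}$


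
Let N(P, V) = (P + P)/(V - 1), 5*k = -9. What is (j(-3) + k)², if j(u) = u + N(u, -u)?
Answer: 1521/25 ≈ 60.840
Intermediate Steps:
k = -9/5 (k = (⅕)*(-9) = -9/5 ≈ -1.8000)
N(P, V) = 2*P/(-1 + V) (N(P, V) = (2*P)/(-1 + V) = 2*P/(-1 + V))
j(u) = u + 2*u/(-1 - u)
(j(-3) + k)² = (-3*(-1 - 3)/(1 - 3) - 9/5)² = (-3*(-4)/(-2) - 9/5)² = (-3*(-½)*(-4) - 9/5)² = (-6 - 9/5)² = (-39/5)² = 1521/25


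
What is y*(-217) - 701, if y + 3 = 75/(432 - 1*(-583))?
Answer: -1915/29 ≈ -66.034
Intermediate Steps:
y = -594/203 (y = -3 + 75/(432 - 1*(-583)) = -3 + 75/(432 + 583) = -3 + 75/1015 = -3 + 75*(1/1015) = -3 + 15/203 = -594/203 ≈ -2.9261)
y*(-217) - 701 = -594/203*(-217) - 701 = 18414/29 - 701 = -1915/29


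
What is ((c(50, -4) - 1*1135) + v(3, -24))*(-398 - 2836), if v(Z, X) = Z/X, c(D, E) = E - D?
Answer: 15382521/4 ≈ 3.8456e+6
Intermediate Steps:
((c(50, -4) - 1*1135) + v(3, -24))*(-398 - 2836) = (((-4 - 1*50) - 1*1135) + 3/(-24))*(-398 - 2836) = (((-4 - 50) - 1135) + 3*(-1/24))*(-3234) = ((-54 - 1135) - ⅛)*(-3234) = (-1189 - ⅛)*(-3234) = -9513/8*(-3234) = 15382521/4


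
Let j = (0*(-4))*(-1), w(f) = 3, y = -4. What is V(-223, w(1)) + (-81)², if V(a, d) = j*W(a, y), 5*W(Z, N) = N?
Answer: 6561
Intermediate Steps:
W(Z, N) = N/5
j = 0 (j = 0*(-1) = 0)
V(a, d) = 0 (V(a, d) = 0*((⅕)*(-4)) = 0*(-⅘) = 0)
V(-223, w(1)) + (-81)² = 0 + (-81)² = 0 + 6561 = 6561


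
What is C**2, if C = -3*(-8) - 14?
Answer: 100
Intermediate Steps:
C = 10 (C = 24 - 14 = 10)
C**2 = 10**2 = 100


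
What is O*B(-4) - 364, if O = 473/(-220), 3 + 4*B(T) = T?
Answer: -28819/80 ≈ -360.24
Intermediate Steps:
B(T) = -¾ + T/4
O = -43/20 (O = 473*(-1/220) = -43/20 ≈ -2.1500)
O*B(-4) - 364 = -43*(-¾ + (¼)*(-4))/20 - 364 = -43*(-¾ - 1)/20 - 364 = -43/20*(-7/4) - 364 = 301/80 - 364 = -28819/80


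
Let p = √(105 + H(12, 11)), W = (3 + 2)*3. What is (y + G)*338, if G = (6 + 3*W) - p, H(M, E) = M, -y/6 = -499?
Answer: 1029210 - 1014*√13 ≈ 1.0256e+6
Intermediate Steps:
y = 2994 (y = -6*(-499) = 2994)
W = 15 (W = 5*3 = 15)
p = 3*√13 (p = √(105 + 12) = √117 = 3*√13 ≈ 10.817)
G = 51 - 3*√13 (G = (6 + 3*15) - 3*√13 = (6 + 45) - 3*√13 = 51 - 3*√13 ≈ 40.183)
(y + G)*338 = (2994 + (51 - 3*√13))*338 = (3045 - 3*√13)*338 = 1029210 - 1014*√13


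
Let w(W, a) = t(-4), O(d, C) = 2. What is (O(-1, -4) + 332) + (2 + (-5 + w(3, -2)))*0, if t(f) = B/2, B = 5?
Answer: 334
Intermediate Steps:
t(f) = 5/2
w(W, a) = 5/2
(O(-1, -4) + 332) + (2 + (-5 + w(3, -2)))*0 = (2 + 332) + (2 + (-5 + 5/2))*0 = 334 + (2 - 5/2)*0 = 334 - 1/2*0 = 334 + 0 = 334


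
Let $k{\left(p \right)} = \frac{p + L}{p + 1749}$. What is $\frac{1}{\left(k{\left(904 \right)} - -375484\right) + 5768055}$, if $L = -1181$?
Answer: $\frac{2653}{16298808690} \approx 1.6277 \cdot 10^{-7}$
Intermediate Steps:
$k{\left(p \right)} = \frac{-1181 + p}{1749 + p}$ ($k{\left(p \right)} = \frac{p - 1181}{p + 1749} = \frac{-1181 + p}{1749 + p}$)
$\frac{1}{\left(k{\left(904 \right)} - -375484\right) + 5768055} = \frac{1}{\left(\frac{-1181 + 904}{1749 + 904} - -375484\right) + 5768055} = \frac{1}{\left(\frac{1}{2653} \left(-277\right) + 375484\right) + 5768055} = \frac{1}{\left(- \frac{277}{2653} + 375484\right) + 5768055} = \frac{1}{\frac{996158775}{2653} + 5768055} = \frac{1}{\frac{16298808690}{2653}} = \frac{2653}{16298808690}$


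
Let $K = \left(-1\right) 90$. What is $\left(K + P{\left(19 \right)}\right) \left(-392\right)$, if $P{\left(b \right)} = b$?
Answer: $27832$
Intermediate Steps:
$K = -90$
$\left(K + P{\left(19 \right)}\right) \left(-392\right) = \left(-90 + 19\right) \left(-392\right) = \left(-71\right) \left(-392\right) = 27832$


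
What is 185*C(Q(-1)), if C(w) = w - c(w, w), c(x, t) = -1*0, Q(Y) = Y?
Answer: -185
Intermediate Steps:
c(x, t) = 0
C(w) = w (C(w) = w - 1*0 = w + 0 = w)
185*C(Q(-1)) = 185*(-1) = -185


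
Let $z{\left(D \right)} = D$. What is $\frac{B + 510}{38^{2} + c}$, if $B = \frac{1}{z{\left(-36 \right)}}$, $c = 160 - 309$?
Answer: $\frac{18359}{46620} \approx 0.3938$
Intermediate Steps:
$c = -149$ ($c = 160 - 309 = -149$)
$B = - \frac{1}{36}$ ($B = \frac{1}{-36} = - \frac{1}{36} \approx -0.027778$)
$\frac{B + 510}{38^{2} + c} = \frac{- \frac{1}{36} + 510}{38^{2} - 149} = \frac{18359}{36 \left(1444 - 149\right)} = \frac{18359}{36 \cdot 1295} = \frac{18359}{36} \cdot \frac{1}{1295} = \frac{18359}{46620}$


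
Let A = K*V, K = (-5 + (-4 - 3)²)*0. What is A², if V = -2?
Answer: 0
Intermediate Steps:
K = 0 (K = (-5 + (-7)²)*0 = (-5 + 49)*0 = 44*0 = 0)
A = 0 (A = 0*(-2) = 0)
A² = 0² = 0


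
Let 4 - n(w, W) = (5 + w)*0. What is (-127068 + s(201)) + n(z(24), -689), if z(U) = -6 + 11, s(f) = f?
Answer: -126863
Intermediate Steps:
z(U) = 5
n(w, W) = 4 (n(w, W) = 4 - (5 + w)*0 = 4 - 1*0 = 4 + 0 = 4)
(-127068 + s(201)) + n(z(24), -689) = (-127068 + 201) + 4 = -126867 + 4 = -126863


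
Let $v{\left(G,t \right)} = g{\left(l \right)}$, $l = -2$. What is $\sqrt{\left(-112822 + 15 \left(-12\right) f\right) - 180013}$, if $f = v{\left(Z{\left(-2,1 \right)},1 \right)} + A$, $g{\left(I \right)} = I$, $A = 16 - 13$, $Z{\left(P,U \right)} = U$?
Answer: $i \sqrt{293015} \approx 541.31 i$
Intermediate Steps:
$A = 3$ ($A = 16 - 13 = 3$)
$v{\left(G,t \right)} = -2$
$f = 1$ ($f = -2 + 3 = 1$)
$\sqrt{\left(-112822 + 15 \left(-12\right) f\right) - 180013} = \sqrt{\left(-112822 + 15 \left(-12\right) 1\right) - 180013} = \sqrt{\left(-112822 - 180\right) - 180013} = \sqrt{-113002 - 180013} = \sqrt{-293015} = i \sqrt{293015}$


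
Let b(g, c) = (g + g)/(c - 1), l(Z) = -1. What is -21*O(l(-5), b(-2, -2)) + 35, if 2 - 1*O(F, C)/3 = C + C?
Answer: 77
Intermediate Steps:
b(g, c) = 2*g/(-1 + c) (b(g, c) = (2*g)/(-1 + c) = 2*g/(-1 + c))
O(F, C) = 6 - 6*C (O(F, C) = 6 - 3*(C + C) = 6 - 6*C)
-21*O(l(-5), b(-2, -2)) + 35 = -21*(6 - 12*(-2)/(-1 - 2)) + 35 = -21*(6 - 12*(-2)/(-3)) + 35 = -21*(6 - 12*(-2)*(-1)/3) + 35 = -21*(6 - 6*4/3) + 35 = -21*(6 - 8) + 35 = -21*(-2) + 35 = 42 + 35 = 77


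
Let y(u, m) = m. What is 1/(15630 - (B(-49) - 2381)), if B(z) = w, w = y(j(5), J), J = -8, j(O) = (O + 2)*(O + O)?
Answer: 1/18019 ≈ 5.5497e-5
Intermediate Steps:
j(O) = 2*O*(2 + O) (j(O) = (2 + O)*(2*O) = 2*O*(2 + O))
w = -8
B(z) = -8
1/(15630 - (B(-49) - 2381)) = 1/(15630 - (-8 - 2381)) = 1/(15630 - 1*(-2389)) = 1/(15630 + 2389) = 1/18019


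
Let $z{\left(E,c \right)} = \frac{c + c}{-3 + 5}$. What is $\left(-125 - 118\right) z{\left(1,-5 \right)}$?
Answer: $1215$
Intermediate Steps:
$z{\left(E,c \right)} = c$ ($z{\left(E,c \right)} = \frac{2 c}{2} = 2 c \frac{1}{2} = c$)
$\left(-125 - 118\right) z{\left(1,-5 \right)} = \left(-125 - 118\right) \left(-5\right) = \left(-243\right) \left(-5\right) = 1215$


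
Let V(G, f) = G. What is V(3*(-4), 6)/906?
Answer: -2/151 ≈ -0.013245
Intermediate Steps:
V(3*(-4), 6)/906 = (3*(-4))/906 = -12*1/906 = -2/151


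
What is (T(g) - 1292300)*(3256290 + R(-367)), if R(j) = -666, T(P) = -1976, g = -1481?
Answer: -4213676008224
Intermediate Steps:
(T(g) - 1292300)*(3256290 + R(-367)) = (-1976 - 1292300)*(3256290 - 666) = -1294276*3255624 = -4213676008224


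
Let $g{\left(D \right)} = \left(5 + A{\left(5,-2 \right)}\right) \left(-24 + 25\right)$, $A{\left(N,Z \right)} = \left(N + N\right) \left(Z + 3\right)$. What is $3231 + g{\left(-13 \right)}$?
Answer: $3246$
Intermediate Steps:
$A{\left(N,Z \right)} = 2 N \left(3 + Z\right)$
$g{\left(D \right)} = 15$ ($g{\left(D \right)} = \left(5 + 2 \cdot 5 \left(3 - 2\right)\right) \left(-24 + 25\right) = \left(5 + 2 \cdot 5 \cdot 1\right) 1 = \left(5 + 10\right) 1 = 15 \cdot 1 = 15$)
$3231 + g{\left(-13 \right)} = 3231 + 15 = 3246$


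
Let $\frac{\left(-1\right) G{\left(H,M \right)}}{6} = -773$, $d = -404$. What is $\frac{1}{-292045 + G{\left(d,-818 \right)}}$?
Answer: $- \frac{1}{287407} \approx -3.4794 \cdot 10^{-6}$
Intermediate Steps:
$G{\left(H,M \right)} = 4638$ ($G{\left(H,M \right)} = \left(-6\right) \left(-773\right) = 4638$)
$\frac{1}{-292045 + G{\left(d,-818 \right)}} = \frac{1}{-292045 + 4638} = \frac{1}{-287407} = - \frac{1}{287407}$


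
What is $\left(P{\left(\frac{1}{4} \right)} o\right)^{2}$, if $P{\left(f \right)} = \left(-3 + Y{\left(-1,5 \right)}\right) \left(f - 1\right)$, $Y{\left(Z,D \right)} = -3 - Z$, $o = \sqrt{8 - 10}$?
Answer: $- \frac{225}{8} \approx -28.125$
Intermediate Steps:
$o = i \sqrt{2}$ ($o = \sqrt{-2} = i \sqrt{2} \approx 1.4142 i$)
$P{\left(f \right)} = 5 - 5 f$ ($P{\left(f \right)} = \left(-3 - 2\right) \left(f - 1\right) = \left(-3 + \left(-3 + 1\right)\right) \left(-1 + f\right) = \left(-3 - 2\right) \left(-1 + f\right) = - 5 \left(-1 + f\right) = 5 - 5 f$)
$\left(P{\left(\frac{1}{4} \right)} o\right)^{2} = \left(\left(5 - \frac{5}{4}\right) i \sqrt{2}\right)^{2} = \left(\frac{15 i \sqrt{2}}{4}\right)^{2} = - \frac{225}{8}$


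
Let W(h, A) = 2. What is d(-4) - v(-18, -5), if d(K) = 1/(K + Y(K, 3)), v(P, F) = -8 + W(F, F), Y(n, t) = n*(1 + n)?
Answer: 49/8 ≈ 6.1250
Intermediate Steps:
v(P, F) = -6 (v(P, F) = -8 + 2 = -6)
d(K) = 1/(K + K*(1 + K))
d(-4) - v(-18, -5) = 1/((-4)*(2 - 4)) - 1*(-6) = -1/4/(-2) + 6 = -1/4*(-1/2) + 6 = 1/8 + 6 = 49/8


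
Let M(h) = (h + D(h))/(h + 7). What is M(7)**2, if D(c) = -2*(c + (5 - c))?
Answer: 9/196 ≈ 0.045918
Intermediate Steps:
D(c) = -10 (D(c) = -2*5 = -10)
M(h) = (-10 + h)/(7 + h) (M(h) = (h - 10)/(h + 7) = (-10 + h)/(7 + h))
M(7)**2 = ((-10 + 7)/(7 + 7))**2 = (-3/14)**2 = 9/196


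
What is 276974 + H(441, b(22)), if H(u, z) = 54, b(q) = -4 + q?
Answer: 277028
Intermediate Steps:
276974 + H(441, b(22)) = 276974 + 54 = 277028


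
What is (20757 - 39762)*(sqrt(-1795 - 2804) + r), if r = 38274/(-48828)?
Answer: 121232895/8138 - 57015*I*sqrt(511) ≈ 14897.0 - 1.2888e+6*I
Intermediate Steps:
r = -6379/8138 (r = 38274*(-1/48828) = -6379/8138 ≈ -0.78385)
(20757 - 39762)*(sqrt(-1795 - 2804) + r) = (20757 - 39762)*(sqrt(-1795 - 2804) - 6379/8138) = -19005*(sqrt(-4599) - 6379/8138) = -19005*(3*I*sqrt(511) - 6379/8138) = -19005*(-6379/8138 + 3*I*sqrt(511)) = 121232895/8138 - 57015*I*sqrt(511)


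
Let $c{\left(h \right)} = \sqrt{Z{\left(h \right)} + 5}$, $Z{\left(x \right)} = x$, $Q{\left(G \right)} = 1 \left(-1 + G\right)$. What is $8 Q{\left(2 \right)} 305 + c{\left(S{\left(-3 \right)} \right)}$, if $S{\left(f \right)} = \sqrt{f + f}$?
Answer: $2440 + \sqrt{5 + i \sqrt{6}} \approx 2442.3 + 0.53281 i$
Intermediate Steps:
$Q{\left(G \right)} = -1 + G$
$S{\left(f \right)} = \sqrt{2} \sqrt{f}$ ($S{\left(f \right)} = \sqrt{2 f} = \sqrt{2} \sqrt{f}$)
$c{\left(h \right)} = \sqrt{5 + h}$ ($c{\left(h \right)} = \sqrt{h + 5} = \sqrt{5 + h}$)
$8 Q{\left(2 \right)} 305 + c{\left(S{\left(-3 \right)} \right)} = 8 \left(-1 + 2\right) 305 + \sqrt{5 + \sqrt{2} \sqrt{-3}} = 8 \cdot 1 \cdot 305 + \sqrt{5 + \sqrt{2} i \sqrt{3}} = 8 \cdot 305 + \sqrt{5 + i \sqrt{6}} = 2440 + \sqrt{5 + i \sqrt{6}}$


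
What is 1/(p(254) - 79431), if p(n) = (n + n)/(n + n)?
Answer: -1/79430 ≈ -1.2590e-5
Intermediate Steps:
p(n) = 1 (p(n) = (2*n)/((2*n)) = (2*n)*(1/(2*n)) = 1)
1/(p(254) - 79431) = 1/(1 - 79431) = 1/(-79430) = -1/79430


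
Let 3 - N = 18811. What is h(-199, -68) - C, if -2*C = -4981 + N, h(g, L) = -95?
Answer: -23979/2 ≈ -11990.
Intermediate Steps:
N = -18808 (N = 3 - 1*18811 = 3 - 18811 = -18808)
C = 23789/2 (C = -(-4981 - 18808)/2 = -½*(-23789) = 23789/2 ≈ 11895.)
h(-199, -68) - C = -95 - 1*23789/2 = -95 - 23789/2 = -23979/2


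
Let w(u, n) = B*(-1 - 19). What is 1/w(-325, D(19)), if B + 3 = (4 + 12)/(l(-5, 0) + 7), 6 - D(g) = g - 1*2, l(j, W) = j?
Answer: -1/100 ≈ -0.010000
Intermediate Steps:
D(g) = 8 - g (D(g) = 6 - (g - 1*2) = 6 - (g - 2) = 6 - (-2 + g) = 6 + (2 - g) = 8 - g)
B = 5 (B = -3 + (4 + 12)/(-5 + 7) = -3 + 16/2 = -3 + 16*(½) = -3 + 8 = 5)
w(u, n) = -100 (w(u, n) = 5*(-1 - 19) = 5*(-20) = -100)
1/w(-325, D(19)) = 1/(-100) = -1/100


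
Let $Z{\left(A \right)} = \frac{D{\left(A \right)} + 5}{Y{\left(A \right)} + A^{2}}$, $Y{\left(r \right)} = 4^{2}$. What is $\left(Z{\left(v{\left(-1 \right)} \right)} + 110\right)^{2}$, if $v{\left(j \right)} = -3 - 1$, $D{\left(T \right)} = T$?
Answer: $\frac{12397441}{1024} \approx 12107.0$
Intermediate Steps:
$Y{\left(r \right)} = 16$
$v{\left(j \right)} = -4$ ($v{\left(j \right)} = -3 - 1 = -4$)
$Z{\left(A \right)} = \frac{5 + A}{16 + A^{2}}$ ($Z{\left(A \right)} = \frac{A + 5}{16 + A^{2}} = \frac{5 + A}{16 + A^{2}}$)
$\left(Z{\left(v{\left(-1 \right)} \right)} + 110\right)^{2} = \left(\frac{5 - 4}{16 + \left(-4\right)^{2}} + 110\right)^{2} = \left(\frac{1}{16 + 16} \cdot 1 + 110\right)^{2} = \left(\frac{1}{32} \cdot 1 + 110\right)^{2} = \left(\frac{1}{32} + 110\right)^{2} = \left(\frac{3521}{32}\right)^{2} = \frac{12397441}{1024}$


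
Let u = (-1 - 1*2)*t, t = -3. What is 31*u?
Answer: 279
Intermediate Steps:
u = 9 (u = (-1 - 1*2)*(-3) = (-1 - 2)*(-3) = -3*(-3) = 9)
31*u = 31*9 = 279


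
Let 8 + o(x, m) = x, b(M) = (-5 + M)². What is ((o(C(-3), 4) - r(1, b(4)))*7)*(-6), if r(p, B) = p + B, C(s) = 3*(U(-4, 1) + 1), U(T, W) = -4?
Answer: 798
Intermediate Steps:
C(s) = -9 (C(s) = 3*(-4 + 1) = 3*(-3) = -9)
o(x, m) = -8 + x
r(p, B) = B + p
((o(C(-3), 4) - r(1, b(4)))*7)*(-6) = (((-8 - 9) - ((-5 + 4)² + 1))*7)*(-6) = ((-17 - ((-1)² + 1))*7)*(-6) = ((-17 - (1 + 1))*7)*(-6) = ((-17 - 1*2)*7)*(-6) = ((-17 - 2)*7)*(-6) = -19*7*(-6) = -133*(-6) = 798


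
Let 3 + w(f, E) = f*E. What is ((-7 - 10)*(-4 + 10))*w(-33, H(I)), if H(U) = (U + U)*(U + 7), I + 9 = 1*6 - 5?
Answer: 54162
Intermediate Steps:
I = -8 (I = -9 + (1*6 - 5) = -9 + (6 - 5) = -9 + 1 = -8)
H(U) = 2*U*(7 + U) (H(U) = (2*U)*(7 + U) = 2*U*(7 + U))
w(f, E) = -3 + E*f (w(f, E) = -3 + f*E = -3 + E*f)
((-7 - 10)*(-4 + 10))*w(-33, H(I)) = ((-7 - 10)*(-4 + 10))*(-3 + (2*(-8)*(7 - 8))*(-33)) = (-17*6)*(-3 + (2*(-8)*(-1))*(-33)) = -102*(-3 + 16*(-33)) = -102*(-3 - 528) = -102*(-531) = 54162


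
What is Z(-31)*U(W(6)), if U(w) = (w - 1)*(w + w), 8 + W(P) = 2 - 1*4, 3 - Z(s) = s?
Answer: 7480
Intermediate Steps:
Z(s) = 3 - s
W(P) = -10 (W(P) = -8 + (2 - 1*4) = -8 + (2 - 4) = -8 - 2 = -10)
U(w) = 2*w*(-1 + w) (U(w) = (-1 + w)*(2*w) = 2*w*(-1 + w))
Z(-31)*U(W(6)) = (3 - 1*(-31))*(2*(-10)*(-1 - 10)) = (3 + 31)*(2*(-10)*(-11)) = 34*220 = 7480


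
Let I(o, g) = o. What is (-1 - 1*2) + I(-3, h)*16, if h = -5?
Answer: -51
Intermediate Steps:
(-1 - 1*2) + I(-3, h)*16 = (-1 - 1*2) - 3*16 = (-1 - 2) - 48 = -3 - 48 = -51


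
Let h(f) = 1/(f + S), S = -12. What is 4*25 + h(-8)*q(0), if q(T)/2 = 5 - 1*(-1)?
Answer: 497/5 ≈ 99.400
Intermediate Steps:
q(T) = 12 (q(T) = 2*(5 - 1*(-1)) = 2*(5 + 1) = 2*6 = 12)
h(f) = 1/(-12 + f) (h(f) = 1/(f - 12) = 1/(-12 + f))
4*25 + h(-8)*q(0) = 4*25 + 12/(-12 - 8) = 100 + 12/(-20) = 100 - 1/20*12 = 100 - ⅗ = 497/5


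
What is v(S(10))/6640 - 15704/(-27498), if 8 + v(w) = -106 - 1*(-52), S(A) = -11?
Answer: 25642421/45646680 ≈ 0.56176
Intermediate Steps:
v(w) = -62 (v(w) = -8 + (-106 - 1*(-52)) = -8 + (-106 + 52) = -8 - 54 = -62)
v(S(10))/6640 - 15704/(-27498) = -62/6640 - 15704/(-27498) = -62*1/6640 - 15704*(-1/27498) = -31/3320 + 7852/13749 = 25642421/45646680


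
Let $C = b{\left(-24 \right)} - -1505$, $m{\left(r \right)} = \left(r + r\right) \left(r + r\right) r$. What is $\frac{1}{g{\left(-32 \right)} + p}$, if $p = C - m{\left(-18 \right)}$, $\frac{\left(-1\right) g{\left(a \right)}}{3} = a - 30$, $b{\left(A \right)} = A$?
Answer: $\frac{1}{24995} \approx 4.0008 \cdot 10^{-5}$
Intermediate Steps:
$g{\left(a \right)} = 90 - 3 a$ ($g{\left(a \right)} = - 3 \left(a - 30\right) = - 3 \left(-30 + a\right) = 90 - 3 a$)
$m{\left(r \right)} = 4 r^{3}$ ($m{\left(r \right)} = 2 r 2 r r = 4 r^{2} r = 4 r^{3}$)
$C = 1481$ ($C = -24 - -1505 = -24 + 1505 = 1481$)
$p = 24809$ ($p = 1481 - 4 \left(-18\right)^{3} = 1481 - 4 \left(-5832\right) = 1481 - -23328 = 1481 + 23328 = 24809$)
$\frac{1}{g{\left(-32 \right)} + p} = \frac{1}{\left(90 - -96\right) + 24809} = \frac{1}{\left(90 + 96\right) + 24809} = \frac{1}{186 + 24809} = \frac{1}{24995}$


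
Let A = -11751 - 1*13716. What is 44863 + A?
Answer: 19396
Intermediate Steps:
A = -25467 (A = -11751 - 13716 = -25467)
44863 + A = 44863 - 25467 = 19396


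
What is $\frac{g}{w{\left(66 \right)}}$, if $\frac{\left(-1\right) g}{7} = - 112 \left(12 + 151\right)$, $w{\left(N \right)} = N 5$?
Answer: $\frac{63896}{165} \approx 387.25$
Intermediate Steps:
$w{\left(N \right)} = 5 N$
$g = 127792$ ($g = - 7 \left(- 112 \left(12 + 151\right)\right) = - 7 \left(\left(-112\right) 163\right) = \left(-7\right) \left(-18256\right) = 127792$)
$\frac{g}{w{\left(66 \right)}} = \frac{127792}{5 \cdot 66} = \frac{127792}{330} = 127792 \cdot \frac{1}{330} = \frac{63896}{165}$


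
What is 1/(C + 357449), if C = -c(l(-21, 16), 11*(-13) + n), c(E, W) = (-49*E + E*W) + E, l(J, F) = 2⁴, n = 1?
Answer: 1/360489 ≈ 2.7740e-6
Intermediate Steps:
l(J, F) = 16
c(E, W) = -48*E + E*W
C = 3040 (C = -16*(-48 + (11*(-13) + 1)) = -16*(-48 + (-143 + 1)) = -16*(-48 - 142) = -16*(-190) = -1*(-3040) = 3040)
1/(C + 357449) = 1/(3040 + 357449) = 1/360489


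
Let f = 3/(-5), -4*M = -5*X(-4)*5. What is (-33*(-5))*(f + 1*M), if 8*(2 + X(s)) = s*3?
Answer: -29667/8 ≈ -3708.4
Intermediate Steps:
X(s) = -2 + 3*s/8 (X(s) = -2 + (s*3)/8 = -2 + (3*s)/8 = -2 + 3*s/8)
M = -175/8 (M = -(-5*(-2 + (3/8)*(-4)))*5/4 = -(-5*(-2 - 3/2))*5/4 = -(-5*(-7/2))*5/4 = -35*5/8 = -¼*175/2 = -175/8 ≈ -21.875)
f = -⅗ (f = 3*(-⅕) = -⅗ ≈ -0.60000)
(-33*(-5))*(f + 1*M) = (-33*(-5))*(-⅗ + 1*(-175/8)) = 165*(-⅗ - 175/8) = 165*(-899/40) = -29667/8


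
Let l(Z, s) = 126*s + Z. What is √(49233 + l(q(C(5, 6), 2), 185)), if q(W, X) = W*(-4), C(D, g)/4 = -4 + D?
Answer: √72527 ≈ 269.31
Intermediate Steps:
C(D, g) = -16 + 4*D (C(D, g) = 4*(-4 + D) = -16 + 4*D)
q(W, X) = -4*W
l(Z, s) = Z + 126*s
√(49233 + l(q(C(5, 6), 2), 185)) = √(49233 + (-4*(-16 + 4*5) + 126*185)) = √(49233 + (-4*(-16 + 20) + 23310)) = √(49233 + (-4*4 + 23310)) = √(49233 + (-16 + 23310)) = √(49233 + 23294) = √72527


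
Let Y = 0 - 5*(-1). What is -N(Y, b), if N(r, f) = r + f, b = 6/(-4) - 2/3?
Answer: -17/6 ≈ -2.8333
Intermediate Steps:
Y = 5 (Y = 0 + 5 = 5)
b = -13/6 (b = 6*(-¼) - 2*⅓ = -3/2 - ⅔ = -13/6 ≈ -2.1667)
N(r, f) = f + r
-N(Y, b) = -(-13/6 + 5) = -1*17/6 = -17/6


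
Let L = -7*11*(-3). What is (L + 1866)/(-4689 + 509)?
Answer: -2097/4180 ≈ -0.50167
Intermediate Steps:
L = 231 (L = -77*(-3) = 231)
(L + 1866)/(-4689 + 509) = (231 + 1866)/(-4689 + 509) = 2097/(-4180) = 2097*(-1/4180) = -2097/4180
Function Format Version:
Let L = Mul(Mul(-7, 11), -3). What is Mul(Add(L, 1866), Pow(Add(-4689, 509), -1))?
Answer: Rational(-2097, 4180) ≈ -0.50167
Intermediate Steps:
L = 231 (L = Mul(-77, -3) = 231)
Mul(Add(L, 1866), Pow(Add(-4689, 509), -1)) = Mul(Add(231, 1866), Pow(Add(-4689, 509), -1)) = Mul(2097, Pow(-4180, -1)) = Mul(2097, Rational(-1, 4180)) = Rational(-2097, 4180)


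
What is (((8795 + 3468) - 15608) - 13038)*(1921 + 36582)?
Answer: -630794649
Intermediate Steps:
(((8795 + 3468) - 15608) - 13038)*(1921 + 36582) = ((12263 - 15608) - 13038)*38503 = (-3345 - 13038)*38503 = -16383*38503 = -630794649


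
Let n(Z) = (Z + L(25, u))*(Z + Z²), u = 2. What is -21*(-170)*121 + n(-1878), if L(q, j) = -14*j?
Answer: -6718229466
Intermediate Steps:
n(Z) = (-28 + Z)*(Z + Z²) (n(Z) = (Z - 14*2)*(Z + Z²) = (Z - 28)*(Z + Z²) = (-28 + Z)*(Z + Z²))
-21*(-170)*121 + n(-1878) = -21*(-170)*121 - 1878*(-28 + (-1878)² - 27*(-1878)) = 3570*121 - 1878*(-28 + 3526884 + 50706) = 431970 - 1878*3577562 = 431970 - 6718661436 = -6718229466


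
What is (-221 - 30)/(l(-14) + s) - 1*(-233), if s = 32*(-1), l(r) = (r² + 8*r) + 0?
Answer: 11865/52 ≈ 228.17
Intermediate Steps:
l(r) = r² + 8*r
s = -32
(-221 - 30)/(l(-14) + s) - 1*(-233) = (-221 - 30)/(-14*(8 - 14) - 32) - 1*(-233) = -251/(-14*(-6) - 32) + 233 = -251/(84 - 32) + 233 = -251/52 + 233 = 11865/52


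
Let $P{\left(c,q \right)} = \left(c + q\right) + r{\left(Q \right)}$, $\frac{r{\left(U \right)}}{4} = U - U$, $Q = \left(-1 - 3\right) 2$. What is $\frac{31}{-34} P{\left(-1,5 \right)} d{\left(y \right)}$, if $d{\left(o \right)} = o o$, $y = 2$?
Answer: $- \frac{248}{17} \approx -14.588$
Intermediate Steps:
$d{\left(o \right)} = o^{2}$
$Q = -8$ ($Q = \left(-4\right) 2 = -8$)
$r{\left(U \right)} = 0$ ($r{\left(U \right)} = 4 \left(U - U\right) = 4 \cdot 0 = 0$)
$P{\left(c,q \right)} = c + q$ ($P{\left(c,q \right)} = \left(c + q\right) + 0 = c + q$)
$\frac{31}{-34} P{\left(-1,5 \right)} d{\left(y \right)} = \frac{31}{-34} \left(-1 + 5\right) 2^{2} = 31 \left(- \frac{1}{34}\right) 4 \cdot 4 = \left(- \frac{31}{34}\right) 4 \cdot 4 = \left(- \frac{62}{17}\right) 4 = - \frac{248}{17}$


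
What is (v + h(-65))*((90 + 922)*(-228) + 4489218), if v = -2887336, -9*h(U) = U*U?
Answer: -36893002514006/3 ≈ -1.2298e+13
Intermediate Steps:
h(U) = -U²/9 (h(U) = -U*U/9 = -U²/9)
(v + h(-65))*((90 + 922)*(-228) + 4489218) = (-2887336 - ⅑*(-65)²)*((90 + 922)*(-228) + 4489218) = (-2887336 - ⅑*4225)*(1012*(-228) + 4489218) = (-2887336 - 4225/9)*(-230736 + 4489218) = -25990249/9*4258482 = -36893002514006/3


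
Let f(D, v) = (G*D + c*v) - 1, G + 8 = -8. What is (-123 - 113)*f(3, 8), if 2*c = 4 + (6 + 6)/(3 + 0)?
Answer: 4012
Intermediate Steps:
G = -16 (G = -8 - 8 = -16)
c = 4 (c = (4 + (6 + 6)/(3 + 0))/2 = (4 + 12/3)/2 = (4 + 12*(⅓))/2 = (4 + 4)/2 = (½)*8 = 4)
f(D, v) = -1 - 16*D + 4*v (f(D, v) = (-16*D + 4*v) - 1 = -1 - 16*D + 4*v)
(-123 - 113)*f(3, 8) = (-123 - 113)*(-1 - 16*3 + 4*8) = -236*(-1 - 48 + 32) = -236*(-17) = 4012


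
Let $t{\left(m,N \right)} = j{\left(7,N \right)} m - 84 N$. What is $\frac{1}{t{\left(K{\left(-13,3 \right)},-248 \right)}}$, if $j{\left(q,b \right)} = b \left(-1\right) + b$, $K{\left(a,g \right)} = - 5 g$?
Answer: $\frac{1}{20832} \approx 4.8003 \cdot 10^{-5}$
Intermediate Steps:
$j{\left(q,b \right)} = 0$ ($j{\left(q,b \right)} = - b + b = 0$)
$t{\left(m,N \right)} = - 84 N$ ($t{\left(m,N \right)} = 0 m - 84 N = 0 - 84 N = - 84 N$)
$\frac{1}{t{\left(K{\left(-13,3 \right)},-248 \right)}} = \frac{1}{\left(-84\right) \left(-248\right)} = \frac{1}{20832}$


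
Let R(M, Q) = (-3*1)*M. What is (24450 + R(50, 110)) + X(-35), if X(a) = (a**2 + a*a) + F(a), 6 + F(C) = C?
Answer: 26709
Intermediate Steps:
F(C) = -6 + C
R(M, Q) = -3*M
X(a) = -6 + a + 2*a**2 (X(a) = (a**2 + a*a) + (-6 + a) = (a**2 + a**2) + (-6 + a) = 2*a**2 + (-6 + a) = -6 + a + 2*a**2)
(24450 + R(50, 110)) + X(-35) = (24450 - 3*50) + (-6 - 35 + 2*(-35)**2) = (24450 - 150) + (-6 - 35 + 2*1225) = 24300 + (-6 - 35 + 2450) = 24300 + 2409 = 26709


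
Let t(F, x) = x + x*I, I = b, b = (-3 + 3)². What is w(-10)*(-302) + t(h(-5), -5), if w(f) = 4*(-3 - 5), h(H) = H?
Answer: 9659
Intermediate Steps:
b = 0 (b = 0² = 0)
w(f) = -32 (w(f) = 4*(-8) = -32)
I = 0
t(F, x) = x (t(F, x) = x + x*0 = x + 0 = x)
w(-10)*(-302) + t(h(-5), -5) = -32*(-302) - 5 = 9664 - 5 = 9659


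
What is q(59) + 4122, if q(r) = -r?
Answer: 4063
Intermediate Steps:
q(59) + 4122 = -1*59 + 4122 = -59 + 4122 = 4063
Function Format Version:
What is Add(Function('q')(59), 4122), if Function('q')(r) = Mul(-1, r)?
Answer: 4063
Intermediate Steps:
Add(Function('q')(59), 4122) = Add(Mul(-1, 59), 4122) = Add(-59, 4122) = 4063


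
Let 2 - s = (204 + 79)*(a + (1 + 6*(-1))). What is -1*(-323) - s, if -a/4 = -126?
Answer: 141538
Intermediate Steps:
a = 504 (a = -4*(-126) = 504)
s = -141215 (s = 2 - (204 + 79)*(504 + (1 + 6*(-1))) = 2 - 283*(504 + (1 - 6)) = 2 - 283*(504 - 5) = 2 - 283*499 = 2 - 1*141217 = 2 - 141217 = -141215)
-1*(-323) - s = -1*(-323) - 1*(-141215) = 323 + 141215 = 141538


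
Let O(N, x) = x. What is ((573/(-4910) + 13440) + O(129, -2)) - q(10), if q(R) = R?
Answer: 65930907/4910 ≈ 13428.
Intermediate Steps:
((573/(-4910) + 13440) + O(129, -2)) - q(10) = ((573/(-4910) + 13440) - 2) - 1*10 = ((573*(-1/4910) + 13440) - 2) - 10 = ((-573/4910 + 13440) - 2) - 10 = (65989827/4910 - 2) - 10 = 65980007/4910 - 10 = 65930907/4910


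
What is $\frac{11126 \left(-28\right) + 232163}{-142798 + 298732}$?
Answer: $- \frac{26455}{51978} \approx -0.50897$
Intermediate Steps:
$\frac{11126 \left(-28\right) + 232163}{-142798 + 298732} = \frac{-311528 + 232163}{155934} = \left(-79365\right) \frac{1}{155934} = - \frac{26455}{51978}$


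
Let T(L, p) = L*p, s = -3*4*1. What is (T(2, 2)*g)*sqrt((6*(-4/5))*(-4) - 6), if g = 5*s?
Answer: -48*sqrt(330) ≈ -871.96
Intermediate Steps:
s = -12 (s = -12*1 = -12)
g = -60 (g = 5*(-12) = -60)
(T(2, 2)*g)*sqrt((6*(-4/5))*(-4) - 6) = ((2*2)*(-60))*sqrt((6*(-4/5))*(-4) - 6) = (4*(-60))*sqrt((6*(-4*1/5))*(-4) - 6) = -240*sqrt((6*(-4/5))*(-4) - 6) = -240*sqrt(-24/5*(-4) - 6) = -240*sqrt(96/5 - 6) = -48*sqrt(330)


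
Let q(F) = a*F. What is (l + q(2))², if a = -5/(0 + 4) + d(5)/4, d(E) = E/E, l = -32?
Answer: 1156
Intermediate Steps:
d(E) = 1
a = -1 (a = -5/(0 + 4) + 1/4 = -5/4 + 1*(¼) = -5*¼ + ¼ = -5/4 + ¼ = -1)
q(F) = -F
(l + q(2))² = (-32 - 1*2)² = (-32 - 2)² = (-34)² = 1156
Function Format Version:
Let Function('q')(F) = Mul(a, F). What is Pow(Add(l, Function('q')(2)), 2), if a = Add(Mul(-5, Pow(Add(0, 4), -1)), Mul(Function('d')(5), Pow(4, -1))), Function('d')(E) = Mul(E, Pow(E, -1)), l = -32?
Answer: 1156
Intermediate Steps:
Function('d')(E) = 1
a = -1 (a = Add(Mul(-5, Pow(Add(0, 4), -1)), Mul(1, Pow(4, -1))) = Add(Mul(-5, Pow(4, -1)), Mul(1, Rational(1, 4))) = Add(Mul(-5, Rational(1, 4)), Rational(1, 4)) = Add(Rational(-5, 4), Rational(1, 4)) = -1)
Function('q')(F) = Mul(-1, F)
Pow(Add(l, Function('q')(2)), 2) = Pow(Add(-32, Mul(-1, 2)), 2) = Pow(Add(-32, -2), 2) = Pow(-34, 2) = 1156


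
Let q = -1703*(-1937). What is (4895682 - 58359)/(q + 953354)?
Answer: 1612441/1417355 ≈ 1.1376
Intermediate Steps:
q = 3298711
(4895682 - 58359)/(q + 953354) = (4895682 - 58359)/(3298711 + 953354) = 4837323/4252065 = 4837323*(1/4252065) = 1612441/1417355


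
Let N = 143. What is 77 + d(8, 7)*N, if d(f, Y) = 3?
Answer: 506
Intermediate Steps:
77 + d(8, 7)*N = 77 + 3*143 = 77 + 429 = 506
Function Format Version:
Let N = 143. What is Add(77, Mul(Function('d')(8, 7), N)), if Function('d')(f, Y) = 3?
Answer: 506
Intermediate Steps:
Add(77, Mul(Function('d')(8, 7), N)) = Add(77, Mul(3, 143)) = Add(77, 429) = 506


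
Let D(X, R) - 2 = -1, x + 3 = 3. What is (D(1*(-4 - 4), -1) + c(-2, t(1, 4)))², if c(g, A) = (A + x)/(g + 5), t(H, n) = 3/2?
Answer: 9/4 ≈ 2.2500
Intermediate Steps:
x = 0 (x = -3 + 3 = 0)
D(X, R) = 1 (D(X, R) = 2 - 1 = 1)
t(H, n) = 3/2 (t(H, n) = 3*(½) = 3/2)
c(g, A) = A/(5 + g) (c(g, A) = (A + 0)/(g + 5) = A/(5 + g))
(D(1*(-4 - 4), -1) + c(-2, t(1, 4)))² = (1 + 3/(2*(5 - 2)))² = (1 + (3/2)/3)² = (1 + (3/2)*(⅓))² = (1 + ½)² = (3/2)² = 9/4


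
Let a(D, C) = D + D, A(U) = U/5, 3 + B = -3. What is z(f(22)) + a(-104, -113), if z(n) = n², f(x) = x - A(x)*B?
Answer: 53364/25 ≈ 2134.6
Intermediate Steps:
B = -6 (B = -3 - 3 = -6)
A(U) = U/5 (A(U) = U*(⅕) = U/5)
a(D, C) = 2*D
f(x) = 11*x/5 (f(x) = x - x/5*(-6) = x - (-6)*x/5 = x + 6*x/5 = 11*x/5)
z(f(22)) + a(-104, -113) = ((11/5)*22)² + 2*(-104) = (242/5)² - 208 = 58564/25 - 208 = 53364/25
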